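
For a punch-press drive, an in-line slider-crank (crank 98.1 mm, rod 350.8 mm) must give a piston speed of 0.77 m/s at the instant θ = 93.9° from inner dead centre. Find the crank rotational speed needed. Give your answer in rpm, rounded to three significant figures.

76.6

For an in-line slider-crank, |v_piston| = rω|sinθ|·[1 + r cosθ/√(L² − r² sin²θ)].
With r = 0.0981 m, L = 0.3508 m, θ = 93.9°: the bracketed kinematic factor |dx/dθ| = 0.095934 m.
ω = v/|dx/dθ| = 0.77/0.095934 = 8.0263 rad/s.
N = 60ω/(2π) = 76.646 rpm.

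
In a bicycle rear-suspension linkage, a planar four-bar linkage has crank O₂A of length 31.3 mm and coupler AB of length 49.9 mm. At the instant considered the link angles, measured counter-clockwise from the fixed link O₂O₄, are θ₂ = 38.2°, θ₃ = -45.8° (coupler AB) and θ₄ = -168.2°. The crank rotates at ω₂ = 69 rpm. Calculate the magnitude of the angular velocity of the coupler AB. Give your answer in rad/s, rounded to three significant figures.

ω₂ = 7.226 rad/s (from 69 rpm).
Differentiating the loop-closure r₂e^{iθ₂}+r₃e^{iθ₃}=r₁+r₄e^{iθ₄} gives r₂ω₂e^{iθ₂}+r₃ω₃e^{iθ₃}=r₄ω₄e^{iθ₄}.
Eliminating the other unknown: ω₃ = r₂ω₂ sin(θ₄−θ₂) / [r₃ sin(θ₃−θ₄)].
Numerator sine = +0.44464; denominator sine = +0.84433.
Result = 0.0313·7.226·(+0.44464) / (0.0499·(+0.84433)) = +2.3868 rad/s; magnitude 2.3868 rad/s.

2.39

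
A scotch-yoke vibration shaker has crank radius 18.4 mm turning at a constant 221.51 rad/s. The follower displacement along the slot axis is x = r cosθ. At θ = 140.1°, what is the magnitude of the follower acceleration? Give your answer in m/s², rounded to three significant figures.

ω = 221.5 rad/s
x = r cosθ ⇒ ẍ = −rω² cosθ (ω constant).
|a| = rω²|cosθ| = 0.0184·(221.5)²·|cos 140.1°| = 692.62 m/s².

693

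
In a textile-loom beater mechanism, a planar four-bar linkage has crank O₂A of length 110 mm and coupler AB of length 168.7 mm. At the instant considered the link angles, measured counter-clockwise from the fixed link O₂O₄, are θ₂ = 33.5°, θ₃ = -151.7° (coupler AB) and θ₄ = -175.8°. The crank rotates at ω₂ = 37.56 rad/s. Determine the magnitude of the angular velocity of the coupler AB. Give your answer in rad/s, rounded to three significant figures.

ω₂ = 37.56 rad/s
Differentiating the loop-closure r₂e^{iθ₂}+r₃e^{iθ₃}=r₁+r₄e^{iθ₄} gives r₂ω₂e^{iθ₂}+r₃ω₃e^{iθ₃}=r₄ω₄e^{iθ₄}.
Eliminating the other unknown: ω₃ = r₂ω₂ sin(θ₄−θ₂) / [r₃ sin(θ₃−θ₄)].
Numerator sine = +0.48938; denominator sine = +0.40833.
Result = 0.11·37.56·(+0.48938) / (0.1687·(+0.40833)) = +29.352 rad/s; magnitude 29.352 rad/s.

29.4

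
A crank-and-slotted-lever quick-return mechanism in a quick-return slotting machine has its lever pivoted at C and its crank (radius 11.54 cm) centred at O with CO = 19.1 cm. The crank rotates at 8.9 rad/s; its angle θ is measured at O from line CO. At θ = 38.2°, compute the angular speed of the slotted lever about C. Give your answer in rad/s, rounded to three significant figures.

ω = 8.9 rad/s
Crank pin A relative to C: A = (d + r cosθ, r sinθ); lever angle φ = atan2(r sinθ, d + r cosθ).
Differentiating tanφ: φ̇ = rω(d cosθ + r)/(d² + r² + 2dr cosθ).
d² + r² + 2dr cosθ = |CA|² = 0.0844409 m²;  d cosθ + r = +0.2655 m.
|ω_lever| = |0.1154·8.9·+0.2655| / 0.0844409 = 3.2293 rad/s.

3.23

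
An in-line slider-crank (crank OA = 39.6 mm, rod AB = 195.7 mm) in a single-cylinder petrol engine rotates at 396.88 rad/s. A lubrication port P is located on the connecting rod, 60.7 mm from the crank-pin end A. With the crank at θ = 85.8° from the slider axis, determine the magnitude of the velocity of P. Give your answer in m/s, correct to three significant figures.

15.8

ω = 396.9 rad/s.  Crank-pin speed |V_A| = rω = 15.716 m/s, perpendicular to OA.
Rod angle: sinφ = −(r/L) sinθ ⇒ φ = -11.643°; ω_rod = −rω cosθ/√(L²−r²sin²θ) = -6.0052 rad/s.
V_P = V_A + ω_rod × AP, with AP = 0.0607 m along the rod.
Components: V_Px = −rω sinθ − a·ω_rod·sinφ = -15.748 m/s;  V_Py = rω cosθ + a·ω_rod·cosφ = +0.79403 m/s.
|V_P| = √(V_Px² + V_Py²) = 15.768 m/s.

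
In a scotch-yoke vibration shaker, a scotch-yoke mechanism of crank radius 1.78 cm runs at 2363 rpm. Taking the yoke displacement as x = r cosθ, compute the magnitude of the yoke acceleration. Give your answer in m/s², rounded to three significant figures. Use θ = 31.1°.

933

ω = 247.5 rad/s (from 2363 rpm).
x = r cosθ ⇒ ẍ = −rω² cosθ (ω constant).
|a| = rω²|cosθ| = 0.0178·(247.5)²·|cos 31.1°| = 933.28 m/s².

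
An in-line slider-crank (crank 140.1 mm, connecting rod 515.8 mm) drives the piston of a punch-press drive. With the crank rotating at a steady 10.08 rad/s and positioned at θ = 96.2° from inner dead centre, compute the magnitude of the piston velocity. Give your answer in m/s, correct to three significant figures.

1.36

ω = 10.08 rad/s
For an in-line slider-crank, x = r cosθ + √(L² − r² sin²θ), so v = −rω sinθ·[1 + r cosθ/√(L² − r² sin²θ)].
With r = 0.1401 m, L = 0.5158 m, θ = 96.2°: √(L² − r² sin²θ) = 0.49664 m.
v = −0.1401·10.08·0.99415·[1 + 0.1401·-0.10800/0.49664] = -1.3612 m/s.
|v| = 1.3612 m/s.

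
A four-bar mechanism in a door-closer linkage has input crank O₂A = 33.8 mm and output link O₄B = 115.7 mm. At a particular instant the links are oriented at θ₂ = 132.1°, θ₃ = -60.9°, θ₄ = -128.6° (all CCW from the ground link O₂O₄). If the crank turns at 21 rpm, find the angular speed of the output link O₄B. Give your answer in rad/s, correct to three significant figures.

0.156

ω₂ = 2.199 rad/s (from 21 rpm).
Differentiating the loop-closure r₂e^{iθ₂}+r₃e^{iθ₃}=r₁+r₄e^{iθ₄} gives r₂ω₂e^{iθ₂}+r₃ω₃e^{iθ₃}=r₄ω₄e^{iθ₄}.
Eliminating the other unknown: ω₄ = r₂ω₂ sin(θ₂−θ₃) / [r₄ sin(θ₄−θ₃)].
Numerator sine = -0.22495; denominator sine = -0.92521.
Result = 0.0338·2.199·(-0.22495) / (0.1157·(-0.92521)) = +0.1562 rad/s; magnitude 0.1562 rad/s.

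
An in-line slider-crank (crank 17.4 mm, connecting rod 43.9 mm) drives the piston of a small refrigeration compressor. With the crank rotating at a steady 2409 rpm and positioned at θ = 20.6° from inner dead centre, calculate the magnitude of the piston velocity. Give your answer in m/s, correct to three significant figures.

ω = 2π·2409/60 = 252.3 rad/s
For an in-line slider-crank, x = r cosθ + √(L² − r² sin²θ), so v = −rω sinθ·[1 + r cosθ/√(L² − r² sin²θ)].
With r = 0.0174 m, L = 0.0439 m, θ = 20.6°: √(L² − r² sin²θ) = 0.043471 m.
v = −0.0174·252.3·0.35184·[1 + 0.0174·0.93606/0.043471] = -2.1231 m/s.
|v| = 2.1231 m/s.

2.12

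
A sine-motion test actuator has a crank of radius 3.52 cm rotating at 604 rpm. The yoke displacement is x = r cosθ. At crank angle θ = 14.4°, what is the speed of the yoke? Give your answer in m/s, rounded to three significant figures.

ω = 63.25 rad/s (from 604 rpm).
x = r cosθ ⇒ ẋ = −rω sinθ.
|v| = rω|sinθ| = 0.0352·63.25·|sin 14.4°| = 0.55369 m/s.

0.554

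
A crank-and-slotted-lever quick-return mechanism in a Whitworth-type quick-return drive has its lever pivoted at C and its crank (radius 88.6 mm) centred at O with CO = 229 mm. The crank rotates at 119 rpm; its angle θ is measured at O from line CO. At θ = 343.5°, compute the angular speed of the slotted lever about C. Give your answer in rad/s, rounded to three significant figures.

ω = 12.46 rad/s (from 119 rpm).
Crank pin A relative to C: A = (d + r cosθ, r sinθ); lever angle φ = atan2(r sinθ, d + r cosθ).
Differentiating tanφ: φ̇ = rω(d cosθ + r)/(d² + r² + 2dr cosθ).
d² + r² + 2dr cosθ = |CA|² = 0.0991987 m²;  d cosθ + r = +0.30817 m.
|ω_lever| = |0.0886·12.46·+0.30817| / 0.0991987 = 3.43 rad/s.

3.43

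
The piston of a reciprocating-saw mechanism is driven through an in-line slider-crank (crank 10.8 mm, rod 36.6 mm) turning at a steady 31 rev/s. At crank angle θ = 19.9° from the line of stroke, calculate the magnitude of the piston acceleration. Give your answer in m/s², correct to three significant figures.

ω = 2π·31 = 194.8 rad/s
x(θ) = r cosθ + √(L² − r² sin²θ); with ω constant, a = ω²·d²x/dθ².
d²x/dθ² = −r cosθ − r²(cos2θ)/√u − r⁴ sin²2θ/(4u^{3/2}),  u = L² − r² sin²θ = 0.00132605 m².
Substituting r = 0.0108 m, L = 0.0366 m, θ = 19.9°: d²x/dθ² = -0.012645 m.
a = ω²·d²x/dθ² = (194.8)²·(-0.012645) = -479.73 m/s²;  |a| = 479.73 m/s².

480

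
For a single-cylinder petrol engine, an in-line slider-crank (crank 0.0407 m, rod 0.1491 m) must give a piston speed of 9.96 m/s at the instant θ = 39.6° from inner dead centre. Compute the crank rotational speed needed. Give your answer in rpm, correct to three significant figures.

3020

For an in-line slider-crank, |v_piston| = rω|sinθ|·[1 + r cosθ/√(L² − r² sin²θ)].
With r = 0.0407 m, L = 0.1491 m, θ = 39.6°: the bracketed kinematic factor |dx/dθ| = 0.031484 m.
ω = v/|dx/dθ| = 9.96/0.031484 = 316.35 rad/s.
N = 60ω/(2π) = 3020.9 rpm.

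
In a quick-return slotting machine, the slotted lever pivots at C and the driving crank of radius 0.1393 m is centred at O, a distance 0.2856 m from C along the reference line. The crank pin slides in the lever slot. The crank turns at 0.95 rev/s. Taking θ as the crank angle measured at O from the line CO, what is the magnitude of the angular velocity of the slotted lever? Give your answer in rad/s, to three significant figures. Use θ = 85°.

1.27

ω = 5.969 rad/s (from 0.95 rev/s).
Crank pin A relative to C: A = (d + r cosθ, r sinθ); lever angle φ = atan2(r sinθ, d + r cosθ).
Differentiating tanφ: φ̇ = rω(d cosθ + r)/(d² + r² + 2dr cosθ).
d² + r² + 2dr cosθ = |CA|² = 0.107907 m²;  d cosθ + r = +0.16419 m.
|ω_lever| = |0.1393·5.969·+0.16419| / 0.107907 = 1.2652 rad/s.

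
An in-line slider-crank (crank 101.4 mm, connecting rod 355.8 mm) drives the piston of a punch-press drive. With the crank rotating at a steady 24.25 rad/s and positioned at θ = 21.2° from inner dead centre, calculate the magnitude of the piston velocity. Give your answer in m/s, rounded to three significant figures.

ω = 24.25 rad/s
For an in-line slider-crank, x = r cosθ + √(L² − r² sin²θ), so v = −rω sinθ·[1 + r cosθ/√(L² − r² sin²θ)].
With r = 0.1014 m, L = 0.3558 m, θ = 21.2°: √(L² − r² sin²θ) = 0.35391 m.
v = −0.1014·24.25·0.36162·[1 + 0.1014·0.93232/0.35391] = -1.1268 m/s.
|v| = 1.1268 m/s.

1.13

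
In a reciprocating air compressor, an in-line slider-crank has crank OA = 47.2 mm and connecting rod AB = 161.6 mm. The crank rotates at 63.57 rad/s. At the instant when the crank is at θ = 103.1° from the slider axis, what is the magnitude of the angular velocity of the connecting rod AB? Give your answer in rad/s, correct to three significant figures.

ω = 63.57 rad/s
The rod makes angle φ with the slider axis where L sinφ = r sinθ; differentiating, L cosφ·φ̇ = r ω cosθ.
L cosφ = √(L² − r² sin²θ) = 0.15492 m.
|ω_rod| = r ω |cosθ| / √(L² − r² sin²θ) = 0.0472·63.57·0.22665/0.15492 = 4.3897 rad/s.

4.39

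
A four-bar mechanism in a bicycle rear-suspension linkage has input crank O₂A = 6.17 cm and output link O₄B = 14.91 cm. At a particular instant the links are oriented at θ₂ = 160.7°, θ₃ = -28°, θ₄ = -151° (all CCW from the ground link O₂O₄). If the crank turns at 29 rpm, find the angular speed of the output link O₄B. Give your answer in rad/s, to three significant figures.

ω₂ = 3.037 rad/s (from 29 rpm).
Differentiating the loop-closure r₂e^{iθ₂}+r₃e^{iθ₃}=r₁+r₄e^{iθ₄} gives r₂ω₂e^{iθ₂}+r₃ω₃e^{iθ₃}=r₄ω₄e^{iθ₄}.
Eliminating the other unknown: ω₄ = r₂ω₂ sin(θ₂−θ₃) / [r₄ sin(θ₄−θ₃)].
Numerator sine = -0.15126; denominator sine = -0.83867.
Result = 0.0617·3.037·(-0.15126) / (0.1491·(-0.83867)) = +0.22666 rad/s; magnitude 0.22666 rad/s.

0.227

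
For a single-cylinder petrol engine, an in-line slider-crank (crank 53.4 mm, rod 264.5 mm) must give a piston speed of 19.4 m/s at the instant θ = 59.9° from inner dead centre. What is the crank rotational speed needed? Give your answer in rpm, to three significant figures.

For an in-line slider-crank, |v_piston| = rω|sinθ|·[1 + r cosθ/√(L² − r² sin²θ)].
With r = 0.0534 m, L = 0.2645 m, θ = 59.9°: the bracketed kinematic factor |dx/dθ| = 0.05095 m.
ω = v/|dx/dθ| = 19.4/0.05095 = 380.77 rad/s.
N = 60ω/(2π) = 3636.1 rpm.

3640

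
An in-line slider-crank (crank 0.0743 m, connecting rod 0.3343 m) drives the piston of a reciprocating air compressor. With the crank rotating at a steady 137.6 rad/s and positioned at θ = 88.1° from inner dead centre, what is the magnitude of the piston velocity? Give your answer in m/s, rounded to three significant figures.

10.3

ω = 137.6 rad/s
For an in-line slider-crank, x = r cosθ + √(L² − r² sin²θ), so v = −rω sinθ·[1 + r cosθ/√(L² − r² sin²θ)].
With r = 0.0743 m, L = 0.3343 m, θ = 88.1°: √(L² − r² sin²θ) = 0.32595 m.
v = −0.0743·137.6·0.99945·[1 + 0.0743·0.03316/0.32595] = -10.295 m/s.
|v| = 10.295 m/s.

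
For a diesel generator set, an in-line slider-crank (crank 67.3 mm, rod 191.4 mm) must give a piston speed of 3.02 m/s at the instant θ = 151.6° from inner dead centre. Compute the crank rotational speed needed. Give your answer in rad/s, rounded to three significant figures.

137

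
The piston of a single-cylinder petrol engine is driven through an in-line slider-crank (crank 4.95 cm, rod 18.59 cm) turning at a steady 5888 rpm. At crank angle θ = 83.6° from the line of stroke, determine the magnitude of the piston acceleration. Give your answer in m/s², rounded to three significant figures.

2960

ω = 2π·5888/60 = 616.6 rad/s
x(θ) = r cosθ + √(L² − r² sin²θ); with ω constant, a = ω²·d²x/dθ².
d²x/dθ² = −r cosθ − r²(cos2θ)/√u − r⁴ sin²2θ/(4u^{3/2}),  u = L² − r² sin²θ = 0.032139 m².
Substituting r = 0.0495 m, L = 0.1859 m, θ = 83.6°: d²x/dθ² = +0.0077975 m.
a = ω²·d²x/dθ² = (616.6)²·(+0.0077975) = +2964.5 m/s²;  |a| = 2964.5 m/s².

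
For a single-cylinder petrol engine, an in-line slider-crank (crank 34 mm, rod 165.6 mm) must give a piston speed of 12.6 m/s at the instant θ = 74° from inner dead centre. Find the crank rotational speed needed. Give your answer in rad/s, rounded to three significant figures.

364

For an in-line slider-crank, |v_piston| = rω|sinθ|·[1 + r cosθ/√(L² − r² sin²θ)].
With r = 0.034 m, L = 0.1656 m, θ = 74°: the bracketed kinematic factor |dx/dθ| = 0.03457 m.
ω = v/|dx/dθ| = 12.6/0.03457 = 364.48 rad/s.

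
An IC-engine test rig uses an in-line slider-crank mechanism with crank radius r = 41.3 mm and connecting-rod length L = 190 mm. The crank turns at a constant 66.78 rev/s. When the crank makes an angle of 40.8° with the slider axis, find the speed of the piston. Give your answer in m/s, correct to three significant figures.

13.2

ω = 2π·66.8 = 419.6 rad/s
For an in-line slider-crank, x = r cosθ + √(L² − r² sin²θ), so v = −rω sinθ·[1 + r cosθ/√(L² − r² sin²θ)].
With r = 0.0413 m, L = 0.19 m, θ = 40.8°: √(L² − r² sin²θ) = 0.18807 m.
v = −0.0413·419.6·0.65342·[1 + 0.0413·0.75700/0.18807] = -13.205 m/s.
|v| = 13.205 m/s.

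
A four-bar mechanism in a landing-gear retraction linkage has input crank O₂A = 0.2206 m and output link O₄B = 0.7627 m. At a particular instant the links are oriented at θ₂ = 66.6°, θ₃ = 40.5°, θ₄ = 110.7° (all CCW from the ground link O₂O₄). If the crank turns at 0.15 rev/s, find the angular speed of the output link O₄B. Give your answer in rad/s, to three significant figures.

ω₂ = 0.9425 rad/s (from 0.15 rev/s).
Differentiating the loop-closure r₂e^{iθ₂}+r₃e^{iθ₃}=r₁+r₄e^{iθ₄} gives r₂ω₂e^{iθ₂}+r₃ω₃e^{iθ₃}=r₄ω₄e^{iθ₄}.
Eliminating the other unknown: ω₄ = r₂ω₂ sin(θ₂−θ₃) / [r₄ sin(θ₄−θ₃)].
Numerator sine = +0.43994; denominator sine = +0.94088.
Result = 0.2206·0.9425·(+0.43994) / (0.7627·(+0.94088)) = +0.12746 rad/s; magnitude 0.12746 rad/s.

0.127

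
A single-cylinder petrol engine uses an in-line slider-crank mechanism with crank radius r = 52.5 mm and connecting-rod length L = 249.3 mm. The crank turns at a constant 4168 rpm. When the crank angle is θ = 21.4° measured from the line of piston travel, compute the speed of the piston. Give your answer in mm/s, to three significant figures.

10000

ω = 2π·4168/60 = 436.5 rad/s
For an in-line slider-crank, x = r cosθ + √(L² − r² sin²θ), so v = −rω sinθ·[1 + r cosθ/√(L² − r² sin²θ)].
With r = 0.0525 m, L = 0.2493 m, θ = 21.4°: √(L² − r² sin²θ) = 0.24856 m.
v = −0.0525·436.5·0.36488·[1 + 0.0525·0.93106/0.24856] = -10.005 m/s.
|v| = 10.005 m/s = 10005 mm/s.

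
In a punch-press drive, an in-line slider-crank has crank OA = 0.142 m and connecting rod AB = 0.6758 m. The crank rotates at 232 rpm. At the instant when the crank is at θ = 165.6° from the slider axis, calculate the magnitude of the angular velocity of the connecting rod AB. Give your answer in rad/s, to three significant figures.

4.95

ω = 24.29 rad/s (converted from 232 rpm).
The rod makes angle φ with the slider axis where L sinφ = r sinθ; differentiating, L cosφ·φ̇ = r ω cosθ.
L cosφ = √(L² − r² sin²θ) = 0.67488 m.
|ω_rod| = r ω |cosθ| / √(L² − r² sin²θ) = 0.142·24.29·0.96858/0.67488 = 4.9513 rad/s.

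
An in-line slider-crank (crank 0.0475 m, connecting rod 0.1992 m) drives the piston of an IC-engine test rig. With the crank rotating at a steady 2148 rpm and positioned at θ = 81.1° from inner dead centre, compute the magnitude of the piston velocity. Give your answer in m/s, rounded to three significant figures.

11.0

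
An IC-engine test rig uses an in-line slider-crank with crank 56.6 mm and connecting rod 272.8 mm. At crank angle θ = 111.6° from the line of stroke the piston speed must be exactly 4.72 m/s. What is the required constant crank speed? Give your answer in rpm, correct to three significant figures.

929

For an in-line slider-crank, |v_piston| = rω|sinθ|·[1 + r cosθ/√(L² − r² sin²θ)].
With r = 0.0566 m, L = 0.2728 m, θ = 111.6°: the bracketed kinematic factor |dx/dθ| = 0.048529 m.
ω = v/|dx/dθ| = 4.72/0.048529 = 97.261 rad/s.
N = 60ω/(2π) = 928.78 rpm.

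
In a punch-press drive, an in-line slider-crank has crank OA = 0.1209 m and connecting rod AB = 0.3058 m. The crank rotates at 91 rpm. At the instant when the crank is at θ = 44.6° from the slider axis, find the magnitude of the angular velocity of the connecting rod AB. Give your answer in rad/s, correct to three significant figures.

2.79

ω = 9.529 rad/s (converted from 91 rpm).
The rod makes angle φ with the slider axis where L sinφ = r sinθ; differentiating, L cosφ·φ̇ = r ω cosθ.
L cosφ = √(L² − r² sin²θ) = 0.29378 m.
|ω_rod| = r ω |cosθ| / √(L² − r² sin²θ) = 0.1209·9.529·0.71203/0.29378 = 2.7923 rad/s.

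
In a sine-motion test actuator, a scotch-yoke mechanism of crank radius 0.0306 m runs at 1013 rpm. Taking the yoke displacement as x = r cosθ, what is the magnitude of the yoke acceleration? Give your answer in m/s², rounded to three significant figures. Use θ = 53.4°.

205

ω = 106.1 rad/s (from 1013 rpm).
x = r cosθ ⇒ ẍ = −rω² cosθ (ω constant).
|a| = rω²|cosθ| = 0.0306·(106.1)²·|cos 53.4°| = 205.31 m/s².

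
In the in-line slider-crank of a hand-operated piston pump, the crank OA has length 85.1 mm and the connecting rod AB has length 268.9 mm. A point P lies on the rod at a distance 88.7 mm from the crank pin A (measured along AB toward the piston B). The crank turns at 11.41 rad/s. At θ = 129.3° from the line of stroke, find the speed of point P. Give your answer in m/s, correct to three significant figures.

0.812

ω = 11.41 rad/s.  Crank-pin speed |V_A| = rω = 0.97099 m/s, perpendicular to OA.
Rod angle: sinφ = −(r/L) sinθ ⇒ φ = -14.176°; ω_rod = −rω cosθ/√(L²−r²sin²θ) = +2.359 rad/s.
V_P = V_A + ω_rod × AP, with AP = 0.0887 m along the rod.
Components: V_Px = −rω sinθ − a·ω_rod·sinφ = -0.70015 m/s;  V_Py = rω cosθ + a·ω_rod·cosφ = -0.41214 m/s.
|V_P| = √(V_Px² + V_Py²) = 0.81245 m/s.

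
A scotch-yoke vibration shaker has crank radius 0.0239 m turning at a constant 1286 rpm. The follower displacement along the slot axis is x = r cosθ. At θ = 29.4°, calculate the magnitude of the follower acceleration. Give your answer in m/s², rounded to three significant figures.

378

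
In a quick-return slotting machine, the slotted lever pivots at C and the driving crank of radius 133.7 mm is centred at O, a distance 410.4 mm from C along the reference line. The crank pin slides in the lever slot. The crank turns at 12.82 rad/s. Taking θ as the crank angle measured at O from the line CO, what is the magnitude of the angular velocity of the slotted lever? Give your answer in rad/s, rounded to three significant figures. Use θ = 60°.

2.41

ω = 12.82 rad/s
Crank pin A relative to C: A = (d + r cosθ, r sinθ); lever angle φ = atan2(r sinθ, d + r cosθ).
Differentiating tanφ: φ̇ = rω(d cosθ + r)/(d² + r² + 2dr cosθ).
d² + r² + 2dr cosθ = |CA|² = 0.241174 m²;  d cosθ + r = +0.3389 m.
|ω_lever| = |0.1337·12.82·+0.3389| / 0.241174 = 2.4086 rad/s.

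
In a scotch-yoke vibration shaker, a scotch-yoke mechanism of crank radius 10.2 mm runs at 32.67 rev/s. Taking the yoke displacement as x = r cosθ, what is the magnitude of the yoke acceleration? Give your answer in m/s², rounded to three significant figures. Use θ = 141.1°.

ω = 205.3 rad/s (from 32.67 rev/s).
x = r cosθ ⇒ ẍ = −rω² cosθ (ω constant).
|a| = rω²|cosθ| = 0.0102·(205.3)²·|cos 141.1°| = 334.48 m/s².

334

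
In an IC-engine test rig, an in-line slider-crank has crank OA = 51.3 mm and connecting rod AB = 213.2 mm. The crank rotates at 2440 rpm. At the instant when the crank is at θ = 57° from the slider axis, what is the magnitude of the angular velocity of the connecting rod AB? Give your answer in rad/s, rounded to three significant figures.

ω = 255.5 rad/s (converted from 2440 rpm).
The rod makes angle φ with the slider axis where L sinφ = r sinθ; differentiating, L cosφ·φ̇ = r ω cosθ.
L cosφ = √(L² − r² sin²θ) = 0.20881 m.
|ω_rod| = r ω |cosθ| / √(L² − r² sin²θ) = 0.0513·255.5·0.54464/0.20881 = 34.189 rad/s.

34.2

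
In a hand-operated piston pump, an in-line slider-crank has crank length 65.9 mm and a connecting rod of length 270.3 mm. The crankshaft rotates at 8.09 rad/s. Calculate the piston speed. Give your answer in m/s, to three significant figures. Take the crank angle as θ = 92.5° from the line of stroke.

ω = 8.09 rad/s
For an in-line slider-crank, x = r cosθ + √(L² − r² sin²θ), so v = −rω sinθ·[1 + r cosθ/√(L² − r² sin²θ)].
With r = 0.0659 m, L = 0.2703 m, θ = 92.5°: √(L² − r² sin²θ) = 0.26216 m.
v = −0.0659·8.09·0.99905·[1 + 0.0659·-0.04362/0.26216] = -0.52678 m/s.
|v| = 0.52678 m/s.

0.527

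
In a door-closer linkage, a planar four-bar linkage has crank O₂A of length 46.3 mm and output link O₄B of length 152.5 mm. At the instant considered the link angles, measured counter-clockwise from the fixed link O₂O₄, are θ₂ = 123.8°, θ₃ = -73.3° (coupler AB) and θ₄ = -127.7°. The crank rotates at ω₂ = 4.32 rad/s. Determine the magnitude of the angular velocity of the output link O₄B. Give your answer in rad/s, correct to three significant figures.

0.474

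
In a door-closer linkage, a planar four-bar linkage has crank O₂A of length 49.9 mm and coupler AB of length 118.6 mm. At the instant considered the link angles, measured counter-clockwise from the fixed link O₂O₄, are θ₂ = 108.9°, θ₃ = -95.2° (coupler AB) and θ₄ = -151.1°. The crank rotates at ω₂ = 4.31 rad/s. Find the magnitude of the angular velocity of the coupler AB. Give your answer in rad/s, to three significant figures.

2.16

ω₂ = 4.31 rad/s
Differentiating the loop-closure r₂e^{iθ₂}+r₃e^{iθ₃}=r₁+r₄e^{iθ₄} gives r₂ω₂e^{iθ₂}+r₃ω₃e^{iθ₃}=r₄ω₄e^{iθ₄}.
Eliminating the other unknown: ω₃ = r₂ω₂ sin(θ₄−θ₂) / [r₃ sin(θ₃−θ₄)].
Numerator sine = +0.98481; denominator sine = +0.82806.
Result = 0.0499·4.31·(+0.98481) / (0.1186·(+0.82806)) = +2.1567 rad/s; magnitude 2.1567 rad/s.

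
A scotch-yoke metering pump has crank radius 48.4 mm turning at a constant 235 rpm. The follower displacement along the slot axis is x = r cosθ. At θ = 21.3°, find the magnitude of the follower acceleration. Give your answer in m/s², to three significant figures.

27.3

ω = 24.61 rad/s (from 235 rpm).
x = r cosθ ⇒ ẍ = −rω² cosθ (ω constant).
|a| = rω²|cosθ| = 0.0484·(24.61)²·|cos 21.3°| = 27.309 m/s².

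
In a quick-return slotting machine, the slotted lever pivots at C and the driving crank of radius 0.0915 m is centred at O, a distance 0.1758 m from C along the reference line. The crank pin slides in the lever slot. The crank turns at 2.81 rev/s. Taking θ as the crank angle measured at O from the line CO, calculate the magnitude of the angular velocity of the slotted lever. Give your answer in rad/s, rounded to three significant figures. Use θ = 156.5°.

11.5

ω = 17.66 rad/s (from 2.81 rev/s).
Crank pin A relative to C: A = (d + r cosθ, r sinθ); lever angle φ = atan2(r sinθ, d + r cosθ).
Differentiating tanφ: φ̇ = rω(d cosθ + r)/(d² + r² + 2dr cosθ).
d² + r² + 2dr cosθ = |CA|² = 0.00977478 m²;  d cosθ + r = -0.069719 m.
|ω_lever| = |0.0915·17.66·-0.069719| / 0.00977478 = 11.523 rad/s.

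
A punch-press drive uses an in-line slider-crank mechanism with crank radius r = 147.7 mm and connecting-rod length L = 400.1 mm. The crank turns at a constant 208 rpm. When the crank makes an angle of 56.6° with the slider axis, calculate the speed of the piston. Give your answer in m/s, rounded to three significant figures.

3.26

ω = 2π·208/60 = 21.78 rad/s
For an in-line slider-crank, x = r cosθ + √(L² − r² sin²θ), so v = −rω sinθ·[1 + r cosθ/√(L² − r² sin²θ)].
With r = 0.1477 m, L = 0.4001 m, θ = 56.6°: √(L² − r² sin²θ) = 0.38062 m.
v = −0.1477·21.78·0.83485·[1 + 0.1477·0.55048/0.38062] = -3.2596 m/s.
|v| = 3.2596 m/s.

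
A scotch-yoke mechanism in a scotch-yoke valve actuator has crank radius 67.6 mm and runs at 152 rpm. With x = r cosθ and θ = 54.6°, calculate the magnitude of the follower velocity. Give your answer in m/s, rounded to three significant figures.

0.877

ω = 15.92 rad/s (from 152 rpm).
x = r cosθ ⇒ ẋ = −rω sinθ.
|v| = rω|sinθ| = 0.0676·15.92·|sin 54.6°| = 0.87709 m/s.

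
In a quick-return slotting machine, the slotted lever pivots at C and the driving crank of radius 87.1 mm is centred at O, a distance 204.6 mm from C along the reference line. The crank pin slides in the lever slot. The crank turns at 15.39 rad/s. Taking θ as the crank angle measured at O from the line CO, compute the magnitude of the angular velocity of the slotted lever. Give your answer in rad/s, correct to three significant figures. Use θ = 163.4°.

ω = 15.39 rad/s
Crank pin A relative to C: A = (d + r cosθ, r sinθ); lever angle φ = atan2(r sinθ, d + r cosθ).
Differentiating tanφ: φ̇ = rω(d cosθ + r)/(d² + r² + 2dr cosθ).
d² + r² + 2dr cosθ = |CA|² = 0.0152917 m²;  d cosθ + r = -0.10897 m.
|ω_lever| = |0.0871·15.39·-0.10897| / 0.0152917 = 9.5526 rad/s.

9.55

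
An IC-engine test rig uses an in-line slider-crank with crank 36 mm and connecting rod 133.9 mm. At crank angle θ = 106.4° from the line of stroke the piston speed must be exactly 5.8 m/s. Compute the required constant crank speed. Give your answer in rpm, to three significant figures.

1740

For an in-line slider-crank, |v_piston| = rω|sinθ|·[1 + r cosθ/√(L² − r² sin²θ)].
With r = 0.036 m, L = 0.1339 m, θ = 106.4°: the bracketed kinematic factor |dx/dθ| = 0.031822 m.
ω = v/|dx/dθ| = 5.8/0.031822 = 182.26 rad/s.
N = 60ω/(2π) = 1740.5 rpm.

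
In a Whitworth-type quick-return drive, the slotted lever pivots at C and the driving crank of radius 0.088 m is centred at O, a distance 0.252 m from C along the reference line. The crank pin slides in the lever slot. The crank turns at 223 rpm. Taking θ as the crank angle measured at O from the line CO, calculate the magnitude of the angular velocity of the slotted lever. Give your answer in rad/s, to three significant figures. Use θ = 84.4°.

ω = 23.35 rad/s (from 223 rpm).
Crank pin A relative to C: A = (d + r cosθ, r sinθ); lever angle φ = atan2(r sinθ, d + r cosθ).
Differentiating tanφ: φ̇ = rω(d cosθ + r)/(d² + r² + 2dr cosθ).
d² + r² + 2dr cosθ = |CA|² = 0.075576 m²;  d cosθ + r = +0.11259 m.
|ω_lever| = |0.088·23.35·+0.11259| / 0.075576 = 3.0615 rad/s.

3.06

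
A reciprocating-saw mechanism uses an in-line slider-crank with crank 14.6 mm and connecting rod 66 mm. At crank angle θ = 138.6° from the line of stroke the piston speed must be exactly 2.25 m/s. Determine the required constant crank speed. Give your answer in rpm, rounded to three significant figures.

For an in-line slider-crank, |v_piston| = rω|sinθ|·[1 + r cosθ/√(L² − r² sin²θ)].
With r = 0.0146 m, L = 0.066 m, θ = 138.6°: the bracketed kinematic factor |dx/dθ| = 0.0080356 m.
ω = v/|dx/dθ| = 2.25/0.0080356 = 280 rad/s.
N = 60ω/(2π) = 2673.8 rpm.

2670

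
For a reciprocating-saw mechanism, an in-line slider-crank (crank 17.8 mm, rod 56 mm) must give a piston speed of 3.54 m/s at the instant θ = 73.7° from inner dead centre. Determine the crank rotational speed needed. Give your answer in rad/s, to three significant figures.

For an in-line slider-crank, |v_piston| = rω|sinθ|·[1 + r cosθ/√(L² − r² sin²θ)].
With r = 0.0178 m, L = 0.056 m, θ = 73.7°: the bracketed kinematic factor |dx/dθ| = 0.018685 m.
ω = v/|dx/dθ| = 3.54/0.018685 = 189.46 rad/s.

189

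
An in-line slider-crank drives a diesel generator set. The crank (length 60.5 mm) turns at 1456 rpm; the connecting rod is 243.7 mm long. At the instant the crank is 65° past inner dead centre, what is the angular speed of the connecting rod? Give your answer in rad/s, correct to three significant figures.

ω = 152.5 rad/s (converted from 1456 rpm).
The rod makes angle φ with the slider axis where L sinφ = r sinθ; differentiating, L cosφ·φ̇ = r ω cosθ.
L cosφ = √(L² − r² sin²θ) = 0.23745 m.
|ω_rod| = r ω |cosθ| / √(L² − r² sin²θ) = 0.0605·152.5·0.42262/0.23745 = 16.418 rad/s.

16.4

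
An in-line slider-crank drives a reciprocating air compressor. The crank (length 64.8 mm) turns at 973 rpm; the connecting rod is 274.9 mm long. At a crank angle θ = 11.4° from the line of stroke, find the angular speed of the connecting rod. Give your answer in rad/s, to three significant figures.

23.6

ω = 101.9 rad/s (converted from 973 rpm).
The rod makes angle φ with the slider axis where L sinφ = r sinθ; differentiating, L cosφ·φ̇ = r ω cosθ.
L cosφ = √(L² − r² sin²θ) = 0.2746 m.
|ω_rod| = r ω |cosθ| / √(L² − r² sin²θ) = 0.0648·101.9·0.98027/0.2746 = 23.57 rad/s.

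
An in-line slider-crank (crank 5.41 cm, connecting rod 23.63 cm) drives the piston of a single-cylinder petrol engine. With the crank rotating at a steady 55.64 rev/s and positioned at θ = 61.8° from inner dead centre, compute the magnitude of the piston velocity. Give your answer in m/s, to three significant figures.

18.5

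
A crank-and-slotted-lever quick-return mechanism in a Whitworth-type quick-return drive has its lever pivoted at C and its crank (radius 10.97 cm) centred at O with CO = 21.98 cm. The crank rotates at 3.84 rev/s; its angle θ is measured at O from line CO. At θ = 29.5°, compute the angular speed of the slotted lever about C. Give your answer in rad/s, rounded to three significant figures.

ω = 24.13 rad/s (from 3.84 rev/s).
Crank pin A relative to C: A = (d + r cosθ, r sinθ); lever angle φ = atan2(r sinθ, d + r cosθ).
Differentiating tanφ: φ̇ = rω(d cosθ + r)/(d² + r² + 2dr cosθ).
d² + r² + 2dr cosθ = |CA|² = 0.102318 m²;  d cosθ + r = +0.301 m.
|ω_lever| = |0.1097·24.13·+0.301| / 0.102318 = 7.7864 rad/s.

7.79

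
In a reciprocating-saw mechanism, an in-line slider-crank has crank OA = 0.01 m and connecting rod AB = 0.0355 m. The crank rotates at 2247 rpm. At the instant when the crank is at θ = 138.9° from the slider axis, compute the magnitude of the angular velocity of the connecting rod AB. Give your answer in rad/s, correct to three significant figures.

50.8

ω = 235.3 rad/s (converted from 2247 rpm).
The rod makes angle φ with the slider axis where L sinφ = r sinθ; differentiating, L cosφ·φ̇ = r ω cosθ.
L cosφ = √(L² − r² sin²θ) = 0.034886 m.
|ω_rod| = r ω |cosθ| / √(L² − r² sin²θ) = 0.01·235.3·0.75356/0.034886 = 50.828 rad/s.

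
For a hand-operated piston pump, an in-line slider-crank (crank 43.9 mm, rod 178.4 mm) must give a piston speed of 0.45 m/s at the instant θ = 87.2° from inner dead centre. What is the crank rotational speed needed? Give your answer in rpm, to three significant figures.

For an in-line slider-crank, |v_piston| = rω|sinθ|·[1 + r cosθ/√(L² − r² sin²θ)].
With r = 0.0439 m, L = 0.1784 m, θ = 87.2°: the bracketed kinematic factor |dx/dθ| = 0.044391 m.
ω = v/|dx/dθ| = 0.45/0.044391 = 10.137 rad/s.
N = 60ω/(2π) = 96.802 rpm.

96.8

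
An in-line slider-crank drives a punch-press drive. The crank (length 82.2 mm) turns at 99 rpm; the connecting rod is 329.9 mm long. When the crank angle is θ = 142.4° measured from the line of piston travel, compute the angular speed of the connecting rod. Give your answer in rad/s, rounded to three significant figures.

2.07

ω = 10.37 rad/s (converted from 99 rpm).
The rod makes angle φ with the slider axis where L sinφ = r sinθ; differentiating, L cosφ·φ̇ = r ω cosθ.
L cosφ = √(L² − r² sin²θ) = 0.32607 m.
|ω_rod| = r ω |cosθ| / √(L² − r² sin²θ) = 0.0822·10.37·0.79229/0.32607 = 2.0707 rad/s.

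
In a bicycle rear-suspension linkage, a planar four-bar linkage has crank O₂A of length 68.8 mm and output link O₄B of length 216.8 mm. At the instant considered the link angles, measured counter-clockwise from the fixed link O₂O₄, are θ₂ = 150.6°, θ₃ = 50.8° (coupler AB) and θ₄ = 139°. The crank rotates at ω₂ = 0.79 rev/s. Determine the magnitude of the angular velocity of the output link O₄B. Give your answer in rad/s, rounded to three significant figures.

ω₂ = 4.964 rad/s (from 0.79 rev/s).
Differentiating the loop-closure r₂e^{iθ₂}+r₃e^{iθ₃}=r₁+r₄e^{iθ₄} gives r₂ω₂e^{iθ₂}+r₃ω₃e^{iθ₃}=r₄ω₄e^{iθ₄}.
Eliminating the other unknown: ω₄ = r₂ω₂ sin(θ₂−θ₃) / [r₄ sin(θ₄−θ₃)].
Numerator sine = +0.98541; denominator sine = +0.99951.
Result = 0.0688·4.964·(+0.98541) / (0.2168·(+0.99951)) = +1.553 rad/s; magnitude 1.553 rad/s.

1.55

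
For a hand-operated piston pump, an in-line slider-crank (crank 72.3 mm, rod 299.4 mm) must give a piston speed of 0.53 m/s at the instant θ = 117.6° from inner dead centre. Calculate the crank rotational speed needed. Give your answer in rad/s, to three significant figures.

9.34

For an in-line slider-crank, |v_piston| = rω|sinθ|·[1 + r cosθ/√(L² − r² sin²θ)].
With r = 0.0723 m, L = 0.2994 m, θ = 117.6°: the bracketed kinematic factor |dx/dθ| = 0.056734 m.
ω = v/|dx/dθ| = 0.53/0.056734 = 9.3418 rad/s.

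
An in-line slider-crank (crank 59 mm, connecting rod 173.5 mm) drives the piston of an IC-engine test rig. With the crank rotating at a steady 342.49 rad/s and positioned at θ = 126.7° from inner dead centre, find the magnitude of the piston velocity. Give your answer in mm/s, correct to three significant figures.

12800

ω = 342.5 rad/s
For an in-line slider-crank, x = r cosθ + √(L² − r² sin²θ), so v = −rω sinθ·[1 + r cosθ/√(L² − r² sin²θ)].
With r = 0.059 m, L = 0.1735 m, θ = 126.7°: √(L² − r² sin²θ) = 0.16693 m.
v = −0.059·342.5·0.80178·[1 + 0.059·-0.59763/0.16693] = -12.779 m/s.
|v| = 12.779 m/s = 12779 mm/s.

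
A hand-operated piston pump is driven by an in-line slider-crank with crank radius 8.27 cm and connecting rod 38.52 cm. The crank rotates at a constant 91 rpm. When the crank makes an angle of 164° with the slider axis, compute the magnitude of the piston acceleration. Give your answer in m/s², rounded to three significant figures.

5.84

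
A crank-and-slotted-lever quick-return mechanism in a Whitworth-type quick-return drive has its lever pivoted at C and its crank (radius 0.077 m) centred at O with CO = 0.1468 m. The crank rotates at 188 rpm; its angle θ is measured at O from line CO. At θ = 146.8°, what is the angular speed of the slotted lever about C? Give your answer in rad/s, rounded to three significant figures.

ω = 19.69 rad/s (from 188 rpm).
Crank pin A relative to C: A = (d + r cosθ, r sinθ); lever angle φ = atan2(r sinθ, d + r cosθ).
Differentiating tanφ: φ̇ = rω(d cosθ + r)/(d² + r² + 2dr cosθ).
d² + r² + 2dr cosθ = |CA|² = 0.00856234 m²;  d cosθ + r = -0.045837 m.
|ω_lever| = |0.077·19.69·-0.045837| / 0.00856234 = 8.1152 rad/s.

8.12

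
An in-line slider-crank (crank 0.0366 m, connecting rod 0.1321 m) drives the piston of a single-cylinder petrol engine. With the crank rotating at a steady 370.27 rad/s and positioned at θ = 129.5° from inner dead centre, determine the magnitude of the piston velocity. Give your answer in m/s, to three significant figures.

8.57

ω = 370.3 rad/s
For an in-line slider-crank, x = r cosθ + √(L² − r² sin²θ), so v = −rω sinθ·[1 + r cosθ/√(L² − r² sin²θ)].
With r = 0.0366 m, L = 0.1321 m, θ = 129.5°: √(L² − r² sin²θ) = 0.12905 m.
v = −0.0366·370.3·0.77162·[1 + 0.0366·-0.63608/0.12905] = -8.5705 m/s.
|v| = 8.5705 m/s.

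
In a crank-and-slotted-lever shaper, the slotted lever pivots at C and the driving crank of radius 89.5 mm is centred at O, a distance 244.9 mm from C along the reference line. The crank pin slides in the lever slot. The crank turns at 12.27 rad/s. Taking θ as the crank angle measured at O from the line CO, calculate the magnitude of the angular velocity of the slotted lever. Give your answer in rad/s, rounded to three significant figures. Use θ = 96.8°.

ω = 12.27 rad/s
Crank pin A relative to C: A = (d + r cosθ, r sinθ); lever angle φ = atan2(r sinθ, d + r cosθ).
Differentiating tanφ: φ̇ = rω(d cosθ + r)/(d² + r² + 2dr cosθ).
d² + r² + 2dr cosθ = |CA|² = 0.0627958 m²;  d cosθ + r = +0.060503 m.
|ω_lever| = |0.0895·12.27·+0.060503| / 0.0627958 = 1.0581 rad/s.

1.06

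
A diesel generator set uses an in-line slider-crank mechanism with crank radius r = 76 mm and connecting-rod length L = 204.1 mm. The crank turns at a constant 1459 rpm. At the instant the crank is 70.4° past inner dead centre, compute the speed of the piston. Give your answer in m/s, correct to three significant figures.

12.4

ω = 2π·1459/60 = 152.8 rad/s
For an in-line slider-crank, x = r cosθ + √(L² − r² sin²θ), so v = −rω sinθ·[1 + r cosθ/√(L² − r² sin²θ)].
With r = 0.076 m, L = 0.2041 m, θ = 70.4°: √(L² − r² sin²θ) = 0.19113 m.
v = −0.076·152.8·0.94206·[1 + 0.076·0.33545/0.19113] = -12.398 m/s.
|v| = 12.398 m/s.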